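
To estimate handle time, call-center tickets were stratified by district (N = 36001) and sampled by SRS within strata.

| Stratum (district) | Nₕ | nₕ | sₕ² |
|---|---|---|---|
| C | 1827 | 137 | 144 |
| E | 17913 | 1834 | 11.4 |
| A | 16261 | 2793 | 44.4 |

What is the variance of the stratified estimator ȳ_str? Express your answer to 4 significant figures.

Var(ȳ_str) = Σₕ Wₕ²(1 − fₕ)sₕ²/nₕ with Wₕ = Nₕ/N, N = 36001.
C: Wₕ = 0.05074859; term = 0.05074859²·(1 − 0.07498632)·144/137 = 0.0025040215.
E: Wₕ = 0.49756951; term = 0.49756951²·(1 − 0.10238374)·11.4/1834 = 0.0013813501.
A: Wₕ = 0.45168190; term = 0.45168190²·(1 − 0.17176065)·44.4/2793 = 0.0026861686.
Sum = 0.0065715402.

0.006572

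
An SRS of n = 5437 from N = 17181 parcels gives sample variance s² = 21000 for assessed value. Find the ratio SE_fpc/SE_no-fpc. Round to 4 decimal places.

0.8268

f = n/N = 5437/17181 = 0.31645422.
SE_no-fpc = √(s²/n) = 1.9653051; SE_fpc = √((1−f)s²/n) = 1.6248519.
Ratio = √(1−f) = 0.82676827.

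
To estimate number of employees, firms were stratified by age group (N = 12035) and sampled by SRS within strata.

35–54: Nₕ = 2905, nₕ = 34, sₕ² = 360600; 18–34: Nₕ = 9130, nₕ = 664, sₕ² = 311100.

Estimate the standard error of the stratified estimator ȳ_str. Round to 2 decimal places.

29.34

Var(ȳ_str) = Σₕ Wₕ²(1 − fₕ)sₕ²/nₕ with Wₕ = Nₕ/N, N = 12035.
35–54: Wₕ = 0.24137931; term = 0.24137931²·(1 − 0.01170396)·360600/34 = 610.70847.
18–34: Wₕ = 0.75862069; term = 0.75862069²·(1 − 0.07272727)·311100/664 = 250.02808.
Sum = 860.73655.
SE = √(860.73655) = 29.34.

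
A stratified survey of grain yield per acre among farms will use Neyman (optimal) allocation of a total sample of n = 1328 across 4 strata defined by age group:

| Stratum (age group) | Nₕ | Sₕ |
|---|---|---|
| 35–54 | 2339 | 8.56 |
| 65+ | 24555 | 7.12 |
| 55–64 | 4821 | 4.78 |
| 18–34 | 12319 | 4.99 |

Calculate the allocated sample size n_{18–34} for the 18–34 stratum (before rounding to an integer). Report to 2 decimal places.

Neyman allocation: nₕ = n·NₕSₕ / Σⱼ NⱼSⱼ.
Σ NⱼSⱼ = 2339·8.56 + 24555·7.12 + 4821·4.78 + 12319·4.99 = 279369.63.
n_{18–34} = 1328·12319·4.99 / 279369.63 = 292.21.

292.21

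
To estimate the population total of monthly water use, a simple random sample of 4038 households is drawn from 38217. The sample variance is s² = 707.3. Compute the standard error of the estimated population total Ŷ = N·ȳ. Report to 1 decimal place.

Var(Ŷ) = N²·Var(ȳ) = N²·(1 − n/N)·s²/n.
f = 4038/38217 = 0.10565978; Var(ȳ) = 0.89434022·707.3/4038 = 0.1566535.
Var(Ŷ) = 38217² · 0.1566535 = 2.2879856 × 10^8.
SE(Ŷ) = √(2.2879856 × 10^8) = 15126.1.

15126.1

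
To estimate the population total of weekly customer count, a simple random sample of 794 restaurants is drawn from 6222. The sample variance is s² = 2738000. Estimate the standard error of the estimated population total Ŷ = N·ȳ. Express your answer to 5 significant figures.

341260

Var(Ŷ) = N²·Var(ȳ) = N²·(1 − n/N)·s²/n.
f = 794/6222 = 0.12761170; Var(ȳ) = 0.87238830·2738000/794 = 3008.3113.
Var(Ŷ) = 6222² · 3008.3113 = 1.1646161 × 10^11.
SE(Ŷ) = √(1.1646161 × 10^11) = 341260.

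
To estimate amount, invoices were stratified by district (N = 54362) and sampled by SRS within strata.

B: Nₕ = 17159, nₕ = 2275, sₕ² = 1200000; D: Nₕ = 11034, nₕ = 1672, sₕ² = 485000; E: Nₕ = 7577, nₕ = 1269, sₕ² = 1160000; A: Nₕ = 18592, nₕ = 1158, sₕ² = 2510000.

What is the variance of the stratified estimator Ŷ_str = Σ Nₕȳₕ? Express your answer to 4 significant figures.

Var(Ŷ_str) = Σₕ Nₕ²(1 − fₕ)sₕ²/nₕ.
B: 17159²·(1 − 2275/17159)·1200000/2275 = 1.3471361 × 10^11.
D: 11034²·(1 − 1672/11034)·485000/1672 = 2.9964503 × 10^10.
E: 7577²·(1 − 1269/7577)·1160000/1269 = 4.3690331 × 10^10.
A: 18592²·(1 − 1158/18592)·2510000/1158 = 7.0256792 × 10^11.
Sum = 9.1093636 × 10^11.

9.109 × 10^11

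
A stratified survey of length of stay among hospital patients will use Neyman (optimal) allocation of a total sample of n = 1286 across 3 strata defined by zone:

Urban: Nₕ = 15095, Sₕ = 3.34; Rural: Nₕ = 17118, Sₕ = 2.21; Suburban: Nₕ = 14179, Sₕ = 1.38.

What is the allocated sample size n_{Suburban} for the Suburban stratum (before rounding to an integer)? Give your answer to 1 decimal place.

Neyman allocation: nₕ = n·NₕSₕ / Σⱼ NⱼSⱼ.
Σ NⱼSⱼ = 15095·3.34 + 17118·2.21 + 14179·1.38 = 107815.1.
n_{Suburban} = 1286·14179·1.38 / 107815.1 = 233.4.

233.4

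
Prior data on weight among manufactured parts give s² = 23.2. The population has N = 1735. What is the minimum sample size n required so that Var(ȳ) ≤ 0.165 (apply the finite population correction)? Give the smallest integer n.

Without fpc, n₀ = s²/D = 23.2/0.165 = 140.6061.
With fpc, (1 − n/N)·s²/n ≤ D requires n ≥ n₀/(1 + n₀/N) = 140.6061/(1 + 140.6061/1735) = 130.0655.
Rounding up, n = 131.

131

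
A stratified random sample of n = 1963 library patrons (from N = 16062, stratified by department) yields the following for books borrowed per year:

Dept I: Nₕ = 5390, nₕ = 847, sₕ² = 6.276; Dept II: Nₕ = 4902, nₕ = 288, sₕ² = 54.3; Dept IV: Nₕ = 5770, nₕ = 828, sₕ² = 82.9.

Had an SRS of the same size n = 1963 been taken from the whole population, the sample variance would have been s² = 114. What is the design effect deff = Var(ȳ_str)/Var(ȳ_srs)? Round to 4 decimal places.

Var(ȳ_str) = Σ Wₕ²(1−fₕ)sₕ²/nₕ with Wₕ = Nₕ/16062:
  Dept I: (5390/16062)²·(1−847/5390)·6.276/847 = 7.0328569 × 10^-4
  Dept II: (4902/16062)²·(1−288/4902)·54.3/288 = 0.016529473
  Dept IV: (5770/16062)²·(1−828/5770)·82.9/828 = 0.011066327
  → Var(ȳ_str) = 0.028299086.
Var(ȳ_srs) = (1 − 1963/16062)·114/1963 = 0.050976879.
deff = 0.028299086 / 0.050976879 = 0.5551.

0.5551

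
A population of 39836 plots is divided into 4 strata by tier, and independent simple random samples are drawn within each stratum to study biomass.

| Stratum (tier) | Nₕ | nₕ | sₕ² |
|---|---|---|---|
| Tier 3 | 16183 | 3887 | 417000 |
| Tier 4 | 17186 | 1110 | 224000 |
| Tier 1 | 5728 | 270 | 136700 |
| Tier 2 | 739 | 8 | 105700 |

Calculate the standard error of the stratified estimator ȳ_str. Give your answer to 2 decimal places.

Var(ȳ_str) = Σₕ Wₕ²(1 − fₕ)sₕ²/nₕ with Wₕ = Nₕ/N, N = 39836.
Tier 3: Wₕ = 0.40624059; term = 0.40624059²·(1 − 0.24019032)·417000/3887 = 13.452189.
Tier 4: Wₕ = 0.43141882; term = 0.43141882²·(1 − 0.06458745)·224000/1110 = 35.133903.
Tier 1: Wₕ = 0.14378954; term = 0.14378954²·(1 − 0.04713687)·136700/270 = 9.9744703.
Tier 2: Wₕ = 0.01855106; term = 0.01855106²·(1 − 0.01082544)·105700/8 = 4.4977506.
Sum = 63.058313.
SE = √(63.058313) = 7.94.

7.94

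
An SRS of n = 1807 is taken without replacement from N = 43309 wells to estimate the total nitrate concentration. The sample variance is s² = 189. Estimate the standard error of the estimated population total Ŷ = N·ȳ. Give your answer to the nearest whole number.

13711

Var(Ŷ) = N²·Var(ȳ) = N²·(1 − n/N)·s²/n.
f = 1807/43309 = 0.04172343; Var(ȳ) = 0.95827657·189/1807 = 0.10022926.
Var(Ŷ) = 43309² · 0.10022926 = 1.8799696 × 10^8.
SE(Ŷ) = √(1.8799696 × 10^8) = 13711.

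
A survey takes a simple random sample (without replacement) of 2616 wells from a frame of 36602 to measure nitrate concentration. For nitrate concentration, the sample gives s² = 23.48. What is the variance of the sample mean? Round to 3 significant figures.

0.00833

Under SRS without replacement, Var(ȳ) = (1 − f)·s²/n with f = n/N = 2616/36602 = 0.07147150.
Var(ȳ) = (1 − 0.07147150)·23.48/2616 = 0.92852850·0.0089755352 = 0.0083340402.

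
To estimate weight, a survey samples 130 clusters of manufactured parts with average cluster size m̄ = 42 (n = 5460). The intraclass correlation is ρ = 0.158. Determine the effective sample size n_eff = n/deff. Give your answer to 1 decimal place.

deff = 1 + (42 − 1)·0.158 = 1 + 6.478 = 7.478.
n_eff = 5460 / 7.478 = 730.1.

730.1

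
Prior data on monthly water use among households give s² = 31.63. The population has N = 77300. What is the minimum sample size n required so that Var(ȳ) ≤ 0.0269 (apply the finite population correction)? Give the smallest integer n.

1159

Without fpc, n₀ = s²/D = 31.63/0.0269 = 1175.8364.
With fpc, (1 − n/N)·s²/n ≤ D requires n ≥ n₀/(1 + n₀/N) = 1175.8364/(1 + 1175.8364/77300) = 1158.2183.
Rounding up, n = 1159.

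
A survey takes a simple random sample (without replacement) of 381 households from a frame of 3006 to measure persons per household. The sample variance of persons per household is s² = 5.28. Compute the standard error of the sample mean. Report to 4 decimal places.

0.1100

Under SRS without replacement, Var(ȳ) = (1 − f)·s²/n with f = n/N = 381/3006 = 0.12674651.
Var(ȳ) = (1 − 0.12674651)·5.28/381 = 0.87325349·0.013858268 = 0.012101781.
SE(ȳ) = √(0.012101781) = 0.1100.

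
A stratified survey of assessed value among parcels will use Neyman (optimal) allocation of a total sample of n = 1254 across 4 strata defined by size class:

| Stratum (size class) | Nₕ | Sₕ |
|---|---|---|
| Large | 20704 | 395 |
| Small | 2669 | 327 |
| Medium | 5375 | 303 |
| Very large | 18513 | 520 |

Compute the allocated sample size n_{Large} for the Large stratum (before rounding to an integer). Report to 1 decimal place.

Neyman allocation: nₕ = n·NₕSₕ / Σⱼ NⱼSⱼ.
Σ NⱼSⱼ = 20704·395 + 2669·327 + 5375·303 + 18513·520 = 2.0306228 × 10^7.
n_{Large} = 1254·20704·395 / (2.0306228 × 10^7) = 505.0.

505.0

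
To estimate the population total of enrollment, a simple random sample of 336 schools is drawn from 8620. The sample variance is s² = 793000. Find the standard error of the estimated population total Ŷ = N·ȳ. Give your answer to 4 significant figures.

410500

Var(Ŷ) = N²·Var(ȳ) = N²·(1 − n/N)·s²/n.
f = 336/8620 = 0.03897912; Var(ȳ) = 0.96102088·793000/336 = 2268.1237.
Var(Ŷ) = 8620² · 2268.1237 = 1.6853157 × 10^11.
SE(Ŷ) = √(1.6853157 × 10^11) = 410500.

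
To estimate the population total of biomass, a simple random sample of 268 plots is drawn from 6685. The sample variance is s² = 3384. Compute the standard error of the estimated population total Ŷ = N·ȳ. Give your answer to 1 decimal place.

23273.7

Var(Ŷ) = N²·Var(ȳ) = N²·(1 − n/N)·s²/n.
f = 268/6685 = 0.04008975; Var(ȳ) = 0.95991025·3384/268 = 12.120658.
Var(Ŷ) = 6685² · 12.120658 = 5.4166281 × 10^8.
SE(Ŷ) = √(5.4166281 × 10^8) = 23273.7.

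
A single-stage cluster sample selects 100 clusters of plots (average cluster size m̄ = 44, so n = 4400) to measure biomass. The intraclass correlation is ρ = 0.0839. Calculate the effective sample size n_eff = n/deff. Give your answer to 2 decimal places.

954.92

deff = 1 + (44 − 1)·0.0839 = 1 + 3.6077 = 4.6077.
n_eff = 4400 / 4.6077 = 954.92.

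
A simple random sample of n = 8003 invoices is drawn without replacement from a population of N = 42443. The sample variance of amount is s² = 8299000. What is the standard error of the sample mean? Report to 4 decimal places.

Under SRS without replacement, Var(ȳ) = (1 − f)·s²/n with f = n/N = 8003/42443 = 0.18855877.
Var(ȳ) = (1 − 0.18855877)·8299000/8003 = 0.81144123·1036.9861 = 841.4533.
SE(ȳ) = √(841.4533) = 29.0078.

29.0078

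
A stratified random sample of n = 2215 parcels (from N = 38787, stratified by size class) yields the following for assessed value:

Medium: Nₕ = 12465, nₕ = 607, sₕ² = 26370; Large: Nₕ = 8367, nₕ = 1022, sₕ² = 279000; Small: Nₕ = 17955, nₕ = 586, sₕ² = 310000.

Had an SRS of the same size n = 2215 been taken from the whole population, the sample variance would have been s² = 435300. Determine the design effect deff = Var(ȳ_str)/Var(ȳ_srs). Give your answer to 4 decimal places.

Var(ȳ_str) = Σ Wₕ²(1−fₕ)sₕ²/nₕ with Wₕ = Nₕ/38787:
  Medium: (12465/38787)²·(1−607/12465)·26370/607 = 4.2682789
  Large: (8367/38787)²·(1−1022/8367)·279000/1022 = 11.151736
  Small: (17955/38787)²·(1−586/17955)·310000/586 = 109.66093
  → Var(ȳ_str) = 125.08094.
Var(ȳ_srs) = (1 − 2215/38787)·435300/2215 = 185.30087.
deff = 125.08094 / 185.30087 = 0.6750.

0.6750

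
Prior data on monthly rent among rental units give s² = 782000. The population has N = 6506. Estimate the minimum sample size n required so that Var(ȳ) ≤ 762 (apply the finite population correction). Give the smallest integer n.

Without fpc, n₀ = s²/D = 782000/762 = 1026.2467.
With fpc, (1 − n/N)·s²/n ≤ D requires n ≥ n₀/(1 + n₀/N) = 1026.2467/(1 + 1026.2467/6506) = 886.4236.
Rounding up, n = 887.

887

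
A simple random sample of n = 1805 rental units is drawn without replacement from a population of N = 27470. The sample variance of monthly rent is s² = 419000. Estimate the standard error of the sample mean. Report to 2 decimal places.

14.73

Under SRS without replacement, Var(ȳ) = (1 − f)·s²/n with f = n/N = 1805/27470 = 0.06570805.
Var(ȳ) = (1 − 0.06570805)·419000/1805 = 0.93429195·232.13296 = 216.87996.
SE(ȳ) = √(216.87996) = 14.73.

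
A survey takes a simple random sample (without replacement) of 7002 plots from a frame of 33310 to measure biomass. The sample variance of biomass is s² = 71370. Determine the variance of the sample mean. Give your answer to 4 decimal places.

Under SRS without replacement, Var(ȳ) = (1 − f)·s²/n with f = n/N = 7002/33310 = 0.21020715.
Var(ȳ) = (1 − 0.21020715)·71370/7002 = 0.78979285·10.192802 = 8.0502022.

8.0502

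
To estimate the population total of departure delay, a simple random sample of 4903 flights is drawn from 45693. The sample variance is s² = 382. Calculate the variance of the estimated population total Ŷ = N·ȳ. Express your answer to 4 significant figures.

1.452 × 10^8

Var(Ŷ) = N²·Var(ȳ) = N²·(1 − n/N)·s²/n.
f = 4903/45693 = 0.10730309; Var(ȳ) = 0.89269691·382/4903 = 0.06955134.
Var(Ŷ) = 45693² · 0.06955134 = 1.4521278 × 10^8.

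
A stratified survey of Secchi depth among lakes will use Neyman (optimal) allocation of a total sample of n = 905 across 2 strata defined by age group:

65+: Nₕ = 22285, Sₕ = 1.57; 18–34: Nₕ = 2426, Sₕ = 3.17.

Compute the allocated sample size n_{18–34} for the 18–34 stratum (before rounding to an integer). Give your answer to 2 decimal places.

Neyman allocation: nₕ = n·NₕSₕ / Σⱼ NⱼSⱼ.
Σ NⱼSⱼ = 22285·1.57 + 2426·3.17 = 42677.87.
n_{18–34} = 905·2426·3.17 / 42677.87 = 163.08.

163.08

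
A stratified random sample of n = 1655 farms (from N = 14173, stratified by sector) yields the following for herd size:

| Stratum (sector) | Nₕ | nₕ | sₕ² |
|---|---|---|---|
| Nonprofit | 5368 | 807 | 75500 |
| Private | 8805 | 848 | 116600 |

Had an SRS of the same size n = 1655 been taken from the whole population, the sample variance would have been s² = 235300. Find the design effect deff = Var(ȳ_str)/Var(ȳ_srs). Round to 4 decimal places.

0.4727

Var(ȳ_str) = Σ Wₕ²(1−fₕ)sₕ²/nₕ with Wₕ = Nₕ/14173:
  Nonprofit: (5368/14173)²·(1−807/5368)·75500/807 = 11.403087
  Private: (8805/14173)²·(1−848/8805)·116600/848 = 47.957644
  → Var(ȳ_str) = 59.360731.
Var(ȳ_srs) = (1 − 1655/14173)·235300/1655 = 125.57324.
deff = 59.360731 / 125.57324 = 0.4727.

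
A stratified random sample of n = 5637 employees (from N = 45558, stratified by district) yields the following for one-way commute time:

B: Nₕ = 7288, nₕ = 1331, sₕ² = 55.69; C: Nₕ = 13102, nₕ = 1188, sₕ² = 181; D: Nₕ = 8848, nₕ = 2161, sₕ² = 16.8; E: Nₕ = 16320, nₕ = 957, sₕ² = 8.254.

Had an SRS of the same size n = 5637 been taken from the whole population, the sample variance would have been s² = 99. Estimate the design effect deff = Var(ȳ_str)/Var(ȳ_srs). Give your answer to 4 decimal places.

0.8835

Var(ȳ_str) = Σ Wₕ²(1−fₕ)sₕ²/nₕ with Wₕ = Nₕ/45558:
  B: (7288/45558)²·(1−1331/7288)·55.69/1331 = 8.7519701 × 10^-4
  C: (13102/45558)²·(1−1188/13102)·181/1188 = 0.011458507
  D: (8848/45558)²·(1−2161/8848)·16.8/2161 = 2.2161628 × 10^-4
  E: (16320/45558)²·(1−957/16320)·8.254/957 = 0.0010418841
  → Var(ȳ_str) = 0.013597204.
Var(ȳ_srs) = (1 − 5637/45558)·99/5637 = 0.015389479.
deff = 0.013597204 / 0.015389479 = 0.8835.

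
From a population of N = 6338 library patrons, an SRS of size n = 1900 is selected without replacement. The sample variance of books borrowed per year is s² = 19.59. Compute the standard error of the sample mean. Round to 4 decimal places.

Under SRS without replacement, Var(ȳ) = (1 − f)·s²/n with f = n/N = 1900/6338 = 0.29977911.
Var(ȳ) = (1 − 0.29977911)·19.59/1900 = 0.70022089·0.010310526 = 0.0072196459.
SE(ȳ) = √(0.0072196459) = 0.0850.

0.0850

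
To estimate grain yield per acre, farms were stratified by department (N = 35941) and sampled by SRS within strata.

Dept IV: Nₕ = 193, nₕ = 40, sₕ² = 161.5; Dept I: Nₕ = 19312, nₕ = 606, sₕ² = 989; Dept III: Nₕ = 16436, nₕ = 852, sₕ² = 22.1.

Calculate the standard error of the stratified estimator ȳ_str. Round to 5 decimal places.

Var(ȳ_str) = Σₕ Wₕ²(1 − fₕ)sₕ²/nₕ with Wₕ = Nₕ/N, N = 35941.
Dept IV: Wₕ = 0.00536991; term = 0.00536991²·(1 − 0.20725389)·161.5/40 = 9.2295593 × 10^-5.
Dept I: Wₕ = 0.53732506; term = 0.53732506²·(1 − 0.03137945)·989/606 = 0.4564062.
Dept III: Wₕ = 0.45730503; term = 0.45730503²·(1 − 0.05183743)·22.1/852 = 0.0051433661.
Sum = 0.46164186.
SE = √(0.46164186) = 0.67944.

0.67944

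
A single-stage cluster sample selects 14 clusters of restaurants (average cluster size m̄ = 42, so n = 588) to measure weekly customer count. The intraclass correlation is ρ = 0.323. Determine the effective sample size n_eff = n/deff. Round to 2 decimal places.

41.28

deff = 1 + (42 − 1)·0.323 = 1 + 13.243 = 14.243.
n_eff = 588 / 14.243 = 41.28.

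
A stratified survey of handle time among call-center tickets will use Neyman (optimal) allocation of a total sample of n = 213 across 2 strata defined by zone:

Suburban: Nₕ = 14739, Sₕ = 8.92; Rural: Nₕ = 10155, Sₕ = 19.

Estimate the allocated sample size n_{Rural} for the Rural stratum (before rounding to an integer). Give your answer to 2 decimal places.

126.68

Neyman allocation: nₕ = n·NₕSₕ / Σⱼ NⱼSⱼ.
Σ NⱼSⱼ = 14739·8.92 + 10155·19 = 324416.88.
n_{Rural} = 213·10155·19 / 324416.88 = 126.68.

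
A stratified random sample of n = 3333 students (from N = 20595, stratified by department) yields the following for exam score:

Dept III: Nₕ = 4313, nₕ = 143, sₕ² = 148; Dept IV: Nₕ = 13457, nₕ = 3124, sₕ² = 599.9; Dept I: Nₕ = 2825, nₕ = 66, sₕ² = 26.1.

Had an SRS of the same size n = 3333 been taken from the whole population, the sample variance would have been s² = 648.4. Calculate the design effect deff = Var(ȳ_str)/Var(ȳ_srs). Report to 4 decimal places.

Var(ȳ_str) = Σ Wₕ²(1−fₕ)sₕ²/nₕ with Wₕ = Nₕ/20595:
  Dept III: (4313/20595)²·(1−143/4313)·148/143 = 0.043885151
  Dept IV: (13457/20595)²·(1−3124/13457)·599.9/3124 = 0.062953362
  Dept I: (2825/20595)²·(1−66/2825)·26.1/66 = 0.0072667987
  → Var(ȳ_str) = 0.11410531.
Var(ȳ_srs) = (1 − 3333/20595)·648.4/3333 = 0.16305608.
deff = 0.11410531 / 0.16305608 = 0.6998.

0.6998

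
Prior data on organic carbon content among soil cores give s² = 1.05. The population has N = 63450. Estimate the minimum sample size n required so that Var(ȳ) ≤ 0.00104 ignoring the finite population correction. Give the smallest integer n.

Without fpc, n₀ = s²/D = 1.05/0.00104 = 1009.6154.
Rounding up, n = 1010.

1010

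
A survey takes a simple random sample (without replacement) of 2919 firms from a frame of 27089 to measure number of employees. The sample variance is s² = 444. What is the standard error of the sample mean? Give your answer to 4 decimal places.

0.3684

Under SRS without replacement, Var(ȳ) = (1 − f)·s²/n with f = n/N = 2919/27089 = 0.10775592.
Var(ȳ) = (1 − 0.10775592)·444/2919 = 0.89224408·0.15210689 = 0.13571647.
SE(ȳ) = √(0.13571647) = 0.3684.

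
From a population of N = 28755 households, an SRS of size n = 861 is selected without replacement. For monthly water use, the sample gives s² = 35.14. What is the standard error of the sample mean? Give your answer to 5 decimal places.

0.19897

Under SRS without replacement, Var(ȳ) = (1 − f)·s²/n with f = n/N = 861/28755 = 0.02994262.
Var(ȳ) = (1 − 0.02994262)·35.14/861 = 0.97005738·0.040813008 = 0.03959096.
SE(ȳ) = √(0.03959096) = 0.19897.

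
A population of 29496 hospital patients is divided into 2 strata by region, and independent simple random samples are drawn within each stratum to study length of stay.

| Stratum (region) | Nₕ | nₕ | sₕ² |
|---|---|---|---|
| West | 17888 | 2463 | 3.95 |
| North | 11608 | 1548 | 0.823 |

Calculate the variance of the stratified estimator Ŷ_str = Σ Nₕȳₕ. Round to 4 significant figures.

504600

Var(Ŷ_str) = Σₕ Nₕ²(1 − fₕ)sₕ²/nₕ.
West: 17888²·(1 − 2463/17888)·3.95/2463 = 442506.49.
North: 11608²·(1 − 1548/11608)·0.823/1548 = 62084.653.
Sum = 504591.14.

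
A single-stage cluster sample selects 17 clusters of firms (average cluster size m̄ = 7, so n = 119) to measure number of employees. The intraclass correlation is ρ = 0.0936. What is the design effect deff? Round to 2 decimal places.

deff = 1 + (7 − 1)·0.0936 = 1 + 0.5616 = 1.5616.

1.56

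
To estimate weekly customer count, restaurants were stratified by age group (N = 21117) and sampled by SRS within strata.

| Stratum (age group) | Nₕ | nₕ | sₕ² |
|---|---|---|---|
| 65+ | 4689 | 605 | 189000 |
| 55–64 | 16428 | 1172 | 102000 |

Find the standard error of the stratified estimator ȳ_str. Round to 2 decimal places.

7.89

Var(ȳ_str) = Σₕ Wₕ²(1 − fₕ)sₕ²/nₕ with Wₕ = Nₕ/N, N = 21117.
65+: Wₕ = 0.22204859; term = 0.22204859²·(1 − 0.12902538)·189000/605 = 13.415534.
55–64: Wₕ = 0.77795141; term = 0.77795141²·(1 − 0.07134161)·102000/1172 = 48.914036.
Sum = 62.32957.
SE = √(62.32957) = 7.89.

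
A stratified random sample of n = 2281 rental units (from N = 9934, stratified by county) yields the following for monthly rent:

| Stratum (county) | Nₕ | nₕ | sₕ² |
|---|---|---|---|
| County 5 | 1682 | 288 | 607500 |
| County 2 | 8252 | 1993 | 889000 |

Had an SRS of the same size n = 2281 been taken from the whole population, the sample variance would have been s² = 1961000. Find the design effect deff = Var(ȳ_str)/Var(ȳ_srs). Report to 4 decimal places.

Var(ȳ_str) = Σ Wₕ²(1−fₕ)sₕ²/nₕ with Wₕ = Nₕ/9934:
  County 5: (1682/9934)²·(1−288/1682)·607500/288 = 50.11806
  County 2: (8252/9934)²·(1−1993/8252)·889000/1993 = 233.45884
  → Var(ȳ_str) = 283.5769.
Var(ȳ_srs) = (1 − 2281/9934)·1961000/2281 = 662.30779.
deff = 283.5769 / 662.30779 = 0.4282.

0.4282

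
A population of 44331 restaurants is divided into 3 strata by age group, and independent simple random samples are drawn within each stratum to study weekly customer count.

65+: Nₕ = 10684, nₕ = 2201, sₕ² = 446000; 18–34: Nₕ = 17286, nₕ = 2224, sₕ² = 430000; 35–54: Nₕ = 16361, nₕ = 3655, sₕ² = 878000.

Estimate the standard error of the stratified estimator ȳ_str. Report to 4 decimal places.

7.7698

Var(ȳ_str) = Σₕ Wₕ²(1 − fₕ)sₕ²/nₕ with Wₕ = Nₕ/N, N = 44331.
65+: Wₕ = 0.24100517; term = 0.24100517²·(1 − 0.20600899)·446000/2201 = 9.3450818.
18–34: Wₕ = 0.38993030; term = 0.38993030²·(1 − 0.12865903)·430000/2224 = 25.615083.
35–54: Wₕ = 0.36906454; term = 0.36906454²·(1 − 0.22339710)·878000/3655 = 25.410357.
Sum = 60.370522.
SE = √(60.370522) = 7.7698.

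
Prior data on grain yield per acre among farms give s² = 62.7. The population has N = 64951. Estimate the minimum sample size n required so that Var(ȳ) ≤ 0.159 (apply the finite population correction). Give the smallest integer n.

392

Without fpc, n₀ = s²/D = 62.7/0.159 = 394.3396.
With fpc, (1 − n/N)·s²/n ≤ D requires n ≥ n₀/(1 + n₀/N) = 394.3396/(1 + 394.3396/64951) = 391.9599.
Rounding up, n = 392.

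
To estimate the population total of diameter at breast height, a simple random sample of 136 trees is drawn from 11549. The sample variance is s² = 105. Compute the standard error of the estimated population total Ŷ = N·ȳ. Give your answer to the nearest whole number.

10088

Var(Ŷ) = N²·Var(ȳ) = N²·(1 − n/N)·s²/n.
f = 136/11549 = 0.01177591; Var(ȳ) = 0.98822409·105/136 = 0.76296713.
Var(Ŷ) = 11549² · 0.76296713 = 1.017641 × 10^8.
SE(Ŷ) = √(1.017641 × 10^8) = 10088.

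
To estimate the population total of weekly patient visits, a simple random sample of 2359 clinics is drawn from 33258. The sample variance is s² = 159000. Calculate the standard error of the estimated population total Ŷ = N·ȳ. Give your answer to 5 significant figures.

Var(Ŷ) = N²·Var(ȳ) = N²·(1 − n/N)·s²/n.
f = 2359/33258 = 0.07093030; Var(ȳ) = 0.92906970·159000/2359 = 62.620637.
Var(Ŷ) = 33258² · 62.620637 = 6.9264346 × 10^10.
SE(Ŷ) = √(6.9264346 × 10^10) = 263180.

263180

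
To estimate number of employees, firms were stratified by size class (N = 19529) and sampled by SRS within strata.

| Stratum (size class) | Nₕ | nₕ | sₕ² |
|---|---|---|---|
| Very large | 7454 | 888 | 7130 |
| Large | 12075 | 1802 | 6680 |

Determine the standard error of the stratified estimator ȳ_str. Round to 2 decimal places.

1.50

Var(ȳ_str) = Σₕ Wₕ²(1 − fₕ)sₕ²/nₕ with Wₕ = Nₕ/N, N = 19529.
Very large: Wₕ = 0.38168877; term = 0.38168877²·(1 − 0.11913067)·7130/888 = 1.0304023.
Large: Wₕ = 0.61831123; term = 0.61831123²·(1 − 0.14923395)·6680/1802 = 1.205719.
Sum = 2.2361213.
SE = √(2.2361213) = 1.50.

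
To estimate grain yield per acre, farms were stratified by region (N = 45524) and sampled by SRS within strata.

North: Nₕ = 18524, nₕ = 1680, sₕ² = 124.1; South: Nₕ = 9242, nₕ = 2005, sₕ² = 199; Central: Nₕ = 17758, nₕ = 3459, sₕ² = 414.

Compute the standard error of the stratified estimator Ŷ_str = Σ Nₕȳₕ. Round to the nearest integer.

7751

Var(Ŷ_str) = Σₕ Nₕ²(1 − fₕ)sₕ²/nₕ.
North: 18524²·(1 − 1680/18524)·124.1/1680 = 2.3048491 × 10^7.
South: 9242²·(1 − 2005/9242)·199/2005 = 6.6383972 × 10^6.
Central: 17758²·(1 − 3459/17758)·414/3459 = 3.0391315 × 10^7.
Sum = 6.0078203 × 10^7.
SE = √(6.0078203 × 10^7) = 7751.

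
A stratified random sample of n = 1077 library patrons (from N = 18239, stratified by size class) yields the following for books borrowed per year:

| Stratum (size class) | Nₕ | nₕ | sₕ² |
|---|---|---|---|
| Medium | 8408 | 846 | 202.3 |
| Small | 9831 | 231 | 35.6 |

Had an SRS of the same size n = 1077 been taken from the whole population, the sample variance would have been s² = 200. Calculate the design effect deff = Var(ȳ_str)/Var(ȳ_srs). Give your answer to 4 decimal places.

0.5118

Var(ȳ_str) = Σ Wₕ²(1−fₕ)sₕ²/nₕ with Wₕ = Nₕ/18239:
  Medium: (8408/18239)²·(1−846/8408)·202.3/846 = 0.045703857
  Small: (9831/18239)²·(1−231/9831)·35.6/231 = 0.043722491
  → Var(ȳ_str) = 0.089426348.
Var(ȳ_srs) = (1 − 1077/18239)·200/1077 = 0.17473551.
deff = 0.089426348 / 0.17473551 = 0.5118.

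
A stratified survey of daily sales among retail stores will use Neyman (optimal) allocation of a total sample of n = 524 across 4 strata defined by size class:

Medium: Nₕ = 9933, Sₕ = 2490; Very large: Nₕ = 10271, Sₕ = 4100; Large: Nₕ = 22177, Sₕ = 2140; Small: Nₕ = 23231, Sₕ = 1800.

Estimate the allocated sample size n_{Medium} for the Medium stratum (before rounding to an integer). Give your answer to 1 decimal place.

Neyman allocation: nₕ = n·NₕSₕ / Σⱼ NⱼSⱼ.
Σ NⱼSⱼ = 9933·2490 + 10271·4100 + 22177·2140 + 23231·1800 = 1.5611885 × 10^8.
n_{Medium} = 524·9933·2490 / (1.5611885 × 10^8) = 83.0.

83.0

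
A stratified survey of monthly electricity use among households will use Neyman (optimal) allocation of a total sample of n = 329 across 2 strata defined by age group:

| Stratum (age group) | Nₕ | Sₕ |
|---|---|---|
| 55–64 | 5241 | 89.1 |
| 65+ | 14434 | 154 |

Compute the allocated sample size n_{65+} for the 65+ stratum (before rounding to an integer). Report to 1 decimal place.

Neyman allocation: nₕ = n·NₕSₕ / Σⱼ NⱼSⱼ.
Σ NⱼSⱼ = 5241·89.1 + 14434·154 = 2.6898091 × 10^6.
n_{65+} = 329·14434·154 / (2.6898091 × 10^6) = 271.9.

271.9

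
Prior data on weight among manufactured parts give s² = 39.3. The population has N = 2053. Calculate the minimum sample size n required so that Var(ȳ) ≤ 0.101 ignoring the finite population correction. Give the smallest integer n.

390

Without fpc, n₀ = s²/D = 39.3/0.101 = 389.1089.
Rounding up, n = 390.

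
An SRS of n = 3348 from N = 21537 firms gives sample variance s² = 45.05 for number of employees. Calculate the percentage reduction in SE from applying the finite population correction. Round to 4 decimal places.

f = n/N = 3348/21537 = 0.15545341.
SE_no-fpc = √(s²/n) = 0.11599911; SE_fpc = √((1−f)s²/n) = 0.10660228.
Ratio = √(1−f) = 0.91899216. Reduction = 100·(1 − 0.91899216) = 8.1008%.

8.1008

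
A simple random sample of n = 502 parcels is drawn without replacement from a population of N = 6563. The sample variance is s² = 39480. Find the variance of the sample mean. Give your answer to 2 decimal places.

Under SRS without replacement, Var(ȳ) = (1 − f)·s²/n with f = n/N = 502/6563 = 0.07648941.
Var(ȳ) = (1 − 0.07648941)·39480/502 = 0.92351059·78.645418 = 72.629877.

72.63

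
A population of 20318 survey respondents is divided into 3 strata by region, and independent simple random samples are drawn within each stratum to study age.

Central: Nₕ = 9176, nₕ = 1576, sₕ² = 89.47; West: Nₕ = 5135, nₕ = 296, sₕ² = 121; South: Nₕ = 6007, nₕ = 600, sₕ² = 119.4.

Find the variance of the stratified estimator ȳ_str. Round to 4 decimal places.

Var(ȳ_str) = Σₕ Wₕ²(1 − fₕ)sₕ²/nₕ with Wₕ = Nₕ/N, N = 20318.
Central: Wₕ = 0.45161925; term = 0.45161925²·(1 − 0.17175240)·89.47/1576 = 0.0095901701.
West: Wₕ = 0.25273157; term = 0.25273157²·(1 − 0.05764362)·121/296 = 0.024605252.
South: Wₕ = 0.29564918; term = 0.29564918²·(1 − 0.09988347)·119.4/600 = 0.015656878.
Sum = 0.0498523.

0.0499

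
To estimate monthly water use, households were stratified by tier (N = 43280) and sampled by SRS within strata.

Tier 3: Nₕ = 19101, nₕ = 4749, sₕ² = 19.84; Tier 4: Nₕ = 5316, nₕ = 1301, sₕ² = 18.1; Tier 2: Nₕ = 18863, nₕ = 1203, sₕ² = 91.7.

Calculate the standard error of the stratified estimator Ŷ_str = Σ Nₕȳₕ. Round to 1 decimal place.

Var(Ŷ_str) = Σₕ Nₕ²(1 − fₕ)sₕ²/nₕ.
Tier 3: 19101²·(1 − 4749/19101)·19.84/4749 = 1.1452704 × 10^6.
Tier 4: 5316²·(1 − 1301/5316)·18.1/1301 = 296942.12.
Tier 2: 18863²·(1 − 1203/18863)·91.7/1203 = 2.5392483 × 10^7.
Sum = 2.6834696 × 10^7.
SE = √(2.6834696 × 10^7) = 5180.2.

5180.2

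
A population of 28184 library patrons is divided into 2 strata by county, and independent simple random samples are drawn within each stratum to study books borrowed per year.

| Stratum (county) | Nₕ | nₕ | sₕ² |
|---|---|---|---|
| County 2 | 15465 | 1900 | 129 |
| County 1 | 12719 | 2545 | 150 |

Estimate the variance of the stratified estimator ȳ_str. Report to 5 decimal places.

0.02753

Var(ȳ_str) = Σₕ Wₕ²(1 − fₕ)sₕ²/nₕ with Wₕ = Nₕ/N, N = 28184.
County 2: Wₕ = 0.54871558; term = 0.54871558²·(1 − 0.12285807)·129/1900 = 0.017930837.
County 1: Wₕ = 0.45128442; term = 0.45128442²·(1 − 0.20009435)·150/2545 = 0.0096015846.
Sum = 0.027532422.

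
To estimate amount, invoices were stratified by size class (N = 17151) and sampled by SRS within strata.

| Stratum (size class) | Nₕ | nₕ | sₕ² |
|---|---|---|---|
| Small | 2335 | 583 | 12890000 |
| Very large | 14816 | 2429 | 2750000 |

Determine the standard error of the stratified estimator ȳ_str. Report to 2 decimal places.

Var(ȳ_str) = Σₕ Wₕ²(1 − fₕ)sₕ²/nₕ with Wₕ = Nₕ/N, N = 17151.
Small: Wₕ = 0.13614367; term = 0.13614367²·(1 − 0.24967880)·12890000/583 = 307.48678.
Very large: Wₕ = 0.86385633; term = 0.86385633²·(1 − 0.16394438)·2750000/2429 = 706.3556.
Sum = 1013.8424.
SE = √(1013.8424) = 31.84.

31.84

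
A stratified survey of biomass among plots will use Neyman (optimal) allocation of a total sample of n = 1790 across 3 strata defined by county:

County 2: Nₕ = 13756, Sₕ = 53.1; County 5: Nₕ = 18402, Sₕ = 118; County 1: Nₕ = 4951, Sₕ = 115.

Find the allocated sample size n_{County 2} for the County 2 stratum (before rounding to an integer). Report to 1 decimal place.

Neyman allocation: nₕ = n·NₕSₕ / Σⱼ NⱼSⱼ.
Σ NⱼSⱼ = 13756·53.1 + 18402·118 + 4951·115 = 3.4712446 × 10^6.
n_{County 2} = 1790·13756·53.1 / (3.4712446 × 10^6) = 376.7.

376.7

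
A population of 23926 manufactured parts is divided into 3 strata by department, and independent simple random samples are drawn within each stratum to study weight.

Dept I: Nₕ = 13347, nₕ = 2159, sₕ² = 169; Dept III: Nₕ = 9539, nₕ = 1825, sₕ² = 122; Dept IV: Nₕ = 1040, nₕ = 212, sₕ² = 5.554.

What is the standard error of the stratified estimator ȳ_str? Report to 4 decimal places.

0.1704

Var(ȳ_str) = Σₕ Wₕ²(1 − fₕ)sₕ²/nₕ with Wₕ = Nₕ/N, N = 23926.
Dept I: Wₕ = 0.55784502; term = 0.55784502²·(1 − 0.16175920)·169/2159 = 0.020418789.
Dept III: Wₕ = 0.39868762; term = 0.39868762²·(1 − 0.19131984)·122/1825 = 0.0085928899.
Dept IV: Wₕ = 0.04346736; term = 0.04346736²·(1 − 0.20384615)·5.554/212 = 3.9408826 × 10^-5.
Sum = 0.029051088.
SE = √(0.029051088) = 0.1704.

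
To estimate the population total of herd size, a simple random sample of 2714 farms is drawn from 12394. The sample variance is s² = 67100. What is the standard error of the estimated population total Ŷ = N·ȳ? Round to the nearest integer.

54463

Var(Ŷ) = N²·Var(ȳ) = N²·(1 − n/N)·s²/n.
f = 2714/12394 = 0.21897692; Var(ȳ) = 0.78102308·67100/2714 = 19.309745.
Var(Ŷ) = 12394² · 19.309745 = 2.9661938 × 10^9.
SE(Ŷ) = √(2.9661938 × 10^9) = 54463.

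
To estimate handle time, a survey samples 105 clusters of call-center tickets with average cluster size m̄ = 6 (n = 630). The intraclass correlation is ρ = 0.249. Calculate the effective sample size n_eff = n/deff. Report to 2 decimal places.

280.62

deff = 1 + (6 − 1)·0.249 = 1 + 1.245 = 2.245.
n_eff = 630 / 2.245 = 280.62.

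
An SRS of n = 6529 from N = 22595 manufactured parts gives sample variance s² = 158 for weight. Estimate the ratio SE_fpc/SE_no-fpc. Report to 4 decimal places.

0.8432

f = n/N = 6529/22595 = 0.28895773.
SE_no-fpc = √(s²/n) = 0.15556261; SE_fpc = √((1−f)s²/n) = 0.13117556.
Ratio = √(1−f) = 0.84323322.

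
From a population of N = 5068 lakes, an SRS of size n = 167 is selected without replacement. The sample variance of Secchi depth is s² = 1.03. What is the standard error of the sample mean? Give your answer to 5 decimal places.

Under SRS without replacement, Var(ȳ) = (1 − f)·s²/n with f = n/N = 167/5068 = 0.03295185.
Var(ȳ) = (1 − 0.03295185)·1.03/167 = 0.96704815·0.0061676647 = 0.0059644287.
SE(ȳ) = √(0.0059644287) = 0.07723.

0.07723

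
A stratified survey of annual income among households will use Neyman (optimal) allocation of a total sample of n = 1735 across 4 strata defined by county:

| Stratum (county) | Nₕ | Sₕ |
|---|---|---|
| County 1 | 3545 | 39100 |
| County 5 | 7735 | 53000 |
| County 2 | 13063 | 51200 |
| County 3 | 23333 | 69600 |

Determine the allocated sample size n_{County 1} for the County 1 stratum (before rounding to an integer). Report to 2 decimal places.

Neyman allocation: nₕ = n·NₕSₕ / Σⱼ NⱼSⱼ.
Σ NⱼSⱼ = 3545·39100 + 7735·53000 + 13063·51200 + 23333·69600 = 2.8413669 × 10^9.
n_{County 1} = 1735·3545·39100 / (2.8413669 × 10^9) = 84.64.

84.64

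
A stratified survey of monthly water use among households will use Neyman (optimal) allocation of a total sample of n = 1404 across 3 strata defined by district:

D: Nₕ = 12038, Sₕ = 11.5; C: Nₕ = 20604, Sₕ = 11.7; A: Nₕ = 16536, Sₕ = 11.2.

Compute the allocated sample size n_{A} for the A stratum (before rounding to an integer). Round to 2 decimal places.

Neyman allocation: nₕ = n·NₕSₕ / Σⱼ NⱼSⱼ.
Σ NⱼSⱼ = 12038·11.5 + 20604·11.7 + 16536·11.2 = 564707.
n_{A} = 1404·16536·11.2 / 564707 = 460.46.

460.46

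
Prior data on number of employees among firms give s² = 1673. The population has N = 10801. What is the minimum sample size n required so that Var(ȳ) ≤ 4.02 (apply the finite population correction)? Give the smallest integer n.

Without fpc, n₀ = s²/D = 1673/4.02 = 416.1692.
With fpc, (1 − n/N)·s²/n ≤ D requires n ≥ n₀/(1 + n₀/N) = 416.1692/(1 + 416.1692/10801) = 400.7289.
Rounding up, n = 401.

401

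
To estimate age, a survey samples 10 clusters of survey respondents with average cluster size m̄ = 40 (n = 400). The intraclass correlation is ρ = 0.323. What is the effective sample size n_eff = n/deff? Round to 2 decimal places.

29.42

deff = 1 + (40 − 1)·0.323 = 1 + 12.597 = 13.597.
n_eff = 400 / 13.597 = 29.42.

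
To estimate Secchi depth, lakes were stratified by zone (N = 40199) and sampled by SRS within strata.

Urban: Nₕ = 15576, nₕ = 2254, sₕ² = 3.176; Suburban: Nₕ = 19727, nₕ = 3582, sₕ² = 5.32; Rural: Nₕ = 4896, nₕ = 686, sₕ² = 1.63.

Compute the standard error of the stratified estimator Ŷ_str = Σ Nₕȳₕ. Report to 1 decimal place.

Var(Ŷ_str) = Σₕ Nₕ²(1 − fₕ)sₕ²/nₕ.
Urban: 15576²·(1 − 2254/15576)·3.176/2254 = 292382.89.
Suburban: 19727²·(1 − 3582/19727)·5.32/3582 = 473026.14.
Rural: 4896²·(1 − 686/4896)·1.63/686 = 48976.415.
Sum = 814385.45.
SE = √(814385.45) = 902.4.

902.4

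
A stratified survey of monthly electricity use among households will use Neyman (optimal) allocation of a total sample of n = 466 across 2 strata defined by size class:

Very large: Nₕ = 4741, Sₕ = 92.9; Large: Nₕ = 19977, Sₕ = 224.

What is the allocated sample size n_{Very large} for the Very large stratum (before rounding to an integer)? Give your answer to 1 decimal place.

Neyman allocation: nₕ = n·NₕSₕ / Σⱼ NⱼSⱼ.
Σ NⱼSⱼ = 4741·92.9 + 19977·224 = 4.9152869 × 10^6.
n_{Very large} = 466·4741·92.9 / (4.9152869 × 10^6) = 41.8.

41.8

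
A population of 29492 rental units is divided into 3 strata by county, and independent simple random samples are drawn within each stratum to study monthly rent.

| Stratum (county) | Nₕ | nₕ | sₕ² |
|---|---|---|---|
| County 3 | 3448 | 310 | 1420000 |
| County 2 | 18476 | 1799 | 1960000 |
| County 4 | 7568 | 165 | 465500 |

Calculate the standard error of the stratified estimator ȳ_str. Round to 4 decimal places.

Var(ȳ_str) = Σₕ Wₕ²(1 − fₕ)sₕ²/nₕ with Wₕ = Nₕ/N, N = 29492.
County 3: Wₕ = 0.11691306; term = 0.11691306²·(1 − 0.08990719)·1420000/310 = 56.982093.
County 2: Wₕ = 0.62647498; term = 0.62647498²·(1 − 0.09736956)·1960000/1799 = 385.96004.
County 4: Wₕ = 0.25661196; term = 0.25661196²·(1 − 0.02180233)·465500/165 = 181.72562.
Sum = 624.66775.
SE = √(624.66775) = 24.9934.

24.9934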